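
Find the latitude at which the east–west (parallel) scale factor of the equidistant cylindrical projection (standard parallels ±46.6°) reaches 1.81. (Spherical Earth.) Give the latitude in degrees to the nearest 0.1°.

The equidistant cylindrical projection with φ₀ = 46.6° has h = 1 (meridians true) and k = cos φ₀ / cos φ along parallels.
k = cos φ₀ / cos φ = 1.81  ⇒  cos φ = cos 46.6° / 1.81 = 0.3796.
φ = arccos(0.3796) ≈ 67.7°.

67.7°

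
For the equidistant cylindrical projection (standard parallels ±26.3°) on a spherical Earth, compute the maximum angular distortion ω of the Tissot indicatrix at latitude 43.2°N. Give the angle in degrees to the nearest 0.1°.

In the equirectangular projection with standard parallel φ₀ = 26.3° (x = Rλ cos φ₀, y = Rφ), meridians are true-scale (h = 1) and the parallel scale is k = cos φ₀ / cos φ.
At 43.2°: h = 1.000, k = 1.230; principal scales a = 1.230, b = 1.000.
sin(ω/2) = (a − b)/(a + b) = 0.2298/2.230 = 0.1031, so ω = 2 arcsin(0.1031) ≈ 11.8°.

11.8°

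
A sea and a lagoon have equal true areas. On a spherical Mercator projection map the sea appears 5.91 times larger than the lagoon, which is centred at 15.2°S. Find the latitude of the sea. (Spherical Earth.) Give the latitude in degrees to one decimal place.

66.6°

For equal true areas on Mercator, apparent areas scale as sec²φ, so the ratio is cos²φ₂ / cos²φ₁.
cos²φ₂ / cos²φ₁ = 5.91  ⇒  cos φ₁ = cos 15.2° / √5.91 = 0.9650/2.431 = 0.3970.
φ₁ = arccos(0.3970) ≈ 66.6°.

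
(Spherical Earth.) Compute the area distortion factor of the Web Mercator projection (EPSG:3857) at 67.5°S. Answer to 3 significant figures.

6.83

The Mercator projection is conformal; its linear scale factor is the same in every direction and equals sec φ = 1/cos φ.
Areal scale = k² = sec²φ = 1/cos²(67.5°) = 1/0.3827² = 6.828.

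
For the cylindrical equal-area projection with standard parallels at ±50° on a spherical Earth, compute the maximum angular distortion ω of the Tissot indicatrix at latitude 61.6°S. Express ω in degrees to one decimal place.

For cylindrical equal-area with standard parallel φ₀, h = cos φ / cos φ₀ and k = cos φ₀ / cos φ, so h·k = 1.
At 61.6°: h = 0.7399, k = 1.351; principal scales a = 1.351, b = 0.7399.
sin(ω/2) = (a − b)/(a + b) = 0.6115/2.091 = 0.2924, so ω = 2 arcsin(0.2924) ≈ 34.0°.

34.0°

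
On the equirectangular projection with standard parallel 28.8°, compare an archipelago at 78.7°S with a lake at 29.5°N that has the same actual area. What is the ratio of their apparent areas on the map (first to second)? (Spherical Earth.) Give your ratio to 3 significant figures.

4.44

With standard parallel φ₀ = 28.8°, the equirectangular projection gives x = Rλ cos φ₀, y = Rφ, so h = 1 and k = cos 28.8° / cos φ.
Areal scale at 78.7°: h·k = 1.000 × 4.472 = 4.472.
Areal scale at 29.5°: h·k = 1.000 × 1.007 = 1.007.
Ratio = 4.472/1.007 ≈ 4.44.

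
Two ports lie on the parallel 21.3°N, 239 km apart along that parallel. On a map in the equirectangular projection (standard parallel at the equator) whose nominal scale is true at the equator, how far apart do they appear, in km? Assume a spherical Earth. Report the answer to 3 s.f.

257 km

For the equirectangular projection with φ₀ = 0 (plate carrée), h = 1 along meridians and k = sec φ along parallels.
Along the parallel, k = sec 21.3° = 1/0.9317 = 1.073.
Map distance = 239 × 1.073 ≈ 257 km.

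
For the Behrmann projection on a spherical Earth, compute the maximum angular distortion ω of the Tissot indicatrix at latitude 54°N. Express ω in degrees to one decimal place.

Behrmann is a cylindrical equal-area projection with standard parallels at ±30°. For cylindrical equal-area with standard parallel φ₀, h = cos φ / cos φ₀ and k = cos φ₀ / cos φ, so h·k = 1.
At 54°: h = 0.6787, k = 1.473; principal scales a = 1.473, b = 0.6787.
sin(ω/2) = (a − b)/(a + b) = 0.7947/2.152 = 0.3692, so ω = 2 arcsin(0.3692) ≈ 43.3°.

43.3°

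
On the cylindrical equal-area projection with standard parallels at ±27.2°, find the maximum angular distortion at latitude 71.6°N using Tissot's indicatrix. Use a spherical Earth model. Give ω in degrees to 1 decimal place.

For cylindrical equal-area with standard parallel φ₀, h = cos φ / cos φ₀ and k = cos φ₀ / cos φ, so h·k = 1.
At 71.6°: h = 0.3549, k = 2.818; principal scales a = 2.818, b = 0.3549.
sin(ω/2) = (a − b)/(a + b) = 2.463/3.173 = 0.7763, so ω = 2 arcsin(0.7763) ≈ 101.8°.

101.8°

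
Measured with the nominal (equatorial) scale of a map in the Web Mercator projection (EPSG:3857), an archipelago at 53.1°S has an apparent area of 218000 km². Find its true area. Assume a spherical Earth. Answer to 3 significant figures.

The Mercator projection is conformal; its linear scale factor is the same in every direction and equals sec φ = 1/cos φ.
Areal scale = k² = sec²φ = 1/cos²(53.1°) = 1/0.6004² = 2.774.
True area = apparent / (areal scale) = 218000 / 2.774 ≈ 78600 km².

78600 km²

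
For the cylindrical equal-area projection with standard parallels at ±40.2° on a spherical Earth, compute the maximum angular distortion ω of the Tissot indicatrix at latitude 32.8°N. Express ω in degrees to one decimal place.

11.0°

Cylindrical equal-area (φ₀ = 40.2°): h = cos φ / cos 40.2° along meridians, k = cos 40.2° / cos φ along parallels; h·k = 1.
At 32.8°: h = 1.101, k = 0.9087; principal scales a = 1.101, b = 0.9087.
sin(ω/2) = (a − b)/(a + b) = 0.1918/2.009 = 0.09548, so ω = 2 arcsin(0.09548) ≈ 11.0°.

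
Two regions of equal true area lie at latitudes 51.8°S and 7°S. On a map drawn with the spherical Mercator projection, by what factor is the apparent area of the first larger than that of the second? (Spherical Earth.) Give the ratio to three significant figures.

2.58

On Mercator, area is exaggerated by sec²φ = 1/cos²φ.
At 51.8°: sec²(51.8°) = 1/0.6184² = 2.615.
At 7°: sec²(7°) = 1/0.9925² = 1.015.
Ratio = 2.615/1.015 = cos²(7°)/cos²(51.8°) ≈ 2.58.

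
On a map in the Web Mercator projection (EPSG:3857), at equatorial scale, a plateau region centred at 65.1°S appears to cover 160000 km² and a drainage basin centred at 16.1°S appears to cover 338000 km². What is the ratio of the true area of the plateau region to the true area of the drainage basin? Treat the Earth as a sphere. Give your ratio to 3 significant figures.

0.0909

Since Mercator area scale is 1/cos²φ, the true area equals the apparent area multiplied by cos²φ.
True area of plateau region: 160000 × cos²(65.1°) = 160000 × 0.1773 = 28360 km².
True area of drainage basin: 338000 × cos²(16.1°) = 338000 × 0.9231 = 312000 km².
Ratio = 28360 / 312000 ≈ 0.0909.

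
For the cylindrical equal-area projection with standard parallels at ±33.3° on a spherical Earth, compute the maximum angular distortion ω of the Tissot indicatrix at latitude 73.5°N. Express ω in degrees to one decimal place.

104.9°

Cylindrical equal-area (φ₀ = 33.3°): h = cos φ / cos 33.3° along meridians, k = cos 33.3° / cos φ along parallels; h·k = 1.
At 73.5°: h = 0.3398, k = 2.943; principal scales a = 2.943, b = 0.3398.
sin(ω/2) = (a − b)/(a + b) = 2.603/3.283 = 0.7930, so ω = 2 arcsin(0.7930) ≈ 104.9°.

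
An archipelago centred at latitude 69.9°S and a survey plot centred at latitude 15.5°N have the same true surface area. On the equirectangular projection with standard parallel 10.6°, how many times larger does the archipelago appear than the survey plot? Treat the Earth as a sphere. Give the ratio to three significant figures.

With standard parallel φ₀ = 10.6°, the equirectangular projection gives x = Rλ cos φ₀, y = Rφ, so h = 1 and k = cos 10.6° / cos φ.
Areal scale at 69.9°: h·k = 1.000 × 2.860 = 2.860.
Areal scale at 15.5°: h·k = 1.000 × 1.020 = 1.020.
Ratio = 2.860/1.020 ≈ 2.80.

2.80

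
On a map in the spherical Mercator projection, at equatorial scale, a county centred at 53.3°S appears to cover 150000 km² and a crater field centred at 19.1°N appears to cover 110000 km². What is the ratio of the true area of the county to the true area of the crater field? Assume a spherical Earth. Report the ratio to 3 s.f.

On Mercator the areal scale is sec²φ, so true area = apparent × cos²φ.
True area of county: 150000 × cos²(53.3°) = 150000 × 0.3572 = 53570 km².
True area of crater field: 110000 × cos²(19.1°) = 110000 × 0.8929 = 98220 km².
Ratio = 53570 / 98220 ≈ 0.545.

0.545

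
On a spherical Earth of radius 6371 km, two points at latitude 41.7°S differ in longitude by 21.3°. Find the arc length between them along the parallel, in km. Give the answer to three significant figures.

Arc length along a parallel = R cos φ · Δλ (with Δλ in radians).
= 6371 × cos 41.7° × (21.3° × π/180) = 6371 × 0.7466 × 0.3718 ≈ 1770 km.

1770 km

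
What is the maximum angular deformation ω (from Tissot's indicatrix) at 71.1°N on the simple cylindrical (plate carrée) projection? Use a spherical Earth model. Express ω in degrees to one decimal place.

In the plate carrée (x = Rλ, y = Rφ), meridians are true-scale (h = 1) and parallels are stretched by k = sec φ.
At 71.1°: h = 1.000, k = 3.087; principal scales a = 3.087, b = 1.000.
sin(ω/2) = (a − b)/(a + b) = 2.087/4.087 = 0.5107, so ω = 2 arcsin(0.5107) ≈ 61.4°.

61.4°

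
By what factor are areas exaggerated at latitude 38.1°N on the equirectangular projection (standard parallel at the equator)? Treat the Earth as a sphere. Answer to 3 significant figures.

1.27

In the plate carrée (x = Rλ, y = Rφ), meridians are true-scale (h = 1) and parallels are stretched by k = sec φ.
Areal scale = h·k = 1 × sec φ; at 38.1°, h = 1.000, k = 1.271, so h·k = 1.271.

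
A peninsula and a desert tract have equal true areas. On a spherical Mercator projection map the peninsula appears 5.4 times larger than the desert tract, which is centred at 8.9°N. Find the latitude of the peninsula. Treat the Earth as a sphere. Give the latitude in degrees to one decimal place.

On Mercator, (apparent₁)/(apparent₂) = sec²φ₁ / sec²φ₂ when true areas are equal.
cos²φ₂ / cos²φ₁ = 5.4  ⇒  cos φ₁ = cos 8.9° / √5.4 = 0.9880/2.324 = 0.4252.
φ₁ = arccos(0.4252) ≈ 64.8°.

64.8°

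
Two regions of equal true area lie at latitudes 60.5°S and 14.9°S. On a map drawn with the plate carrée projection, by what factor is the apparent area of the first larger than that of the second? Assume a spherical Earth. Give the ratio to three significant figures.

In the plate carrée (x = Rλ, y = Rφ), meridians are true-scale (h = 1) and parallels are stretched by k = sec φ.
Areal scale at 60.5°: h·k = 1.000 × 2.031 = 2.031.
Areal scale at 14.9°: h·k = 1.000 × 1.035 = 1.035.
Ratio = 2.031/1.035 ≈ 1.96.

1.96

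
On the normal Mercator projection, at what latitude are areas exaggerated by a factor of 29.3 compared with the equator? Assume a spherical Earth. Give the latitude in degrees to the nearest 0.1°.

79.4°

Mercator areal scale is sec²φ.
sec²φ = 29.3  ⇒  cos²φ = 0.03413  ⇒  cos φ = 0.1847.
φ = arccos(0.1847) ≈ 79.4°.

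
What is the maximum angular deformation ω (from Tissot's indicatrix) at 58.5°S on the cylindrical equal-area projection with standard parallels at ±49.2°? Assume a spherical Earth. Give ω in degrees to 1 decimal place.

25.4°

A cylindrical equal-area projection with standard parallel φ₀ has meridian scale h = cos φ / cos φ₀ and parallel scale k = cos φ₀ / cos φ (so areas are preserved, h·k = 1).
At 58.5°: h = 0.7996, k = 1.251; principal scales a = 1.251, b = 0.7996.
sin(ω/2) = (a − b)/(a + b) = 0.4509/2.050 = 0.2199, so ω = 2 arcsin(0.2199) ≈ 25.4°.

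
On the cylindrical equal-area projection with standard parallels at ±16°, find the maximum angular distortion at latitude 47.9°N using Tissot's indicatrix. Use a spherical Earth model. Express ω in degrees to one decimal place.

40.4°

A cylindrical equal-area projection with standard parallel φ₀ has meridian scale h = cos φ / cos φ₀ and parallel scale k = cos φ₀ / cos φ (so areas are preserved, h·k = 1).
At 47.9°: h = 0.6974, k = 1.434; principal scales a = 1.434, b = 0.6974.
sin(ω/2) = (a − b)/(a + b) = 0.7364/2.131 = 0.3455, so ω = 2 arcsin(0.3455) ≈ 40.4°.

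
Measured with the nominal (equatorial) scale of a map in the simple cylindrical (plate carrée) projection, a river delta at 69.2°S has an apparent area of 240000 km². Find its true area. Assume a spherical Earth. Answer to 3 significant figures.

85200 km²

In the plate carrée (x = Rλ, y = Rφ), meridians are true-scale (h = 1) and parallels are stretched by k = sec φ.
Areal scale = h·k = 1 × sec φ; at 69.2°, h = 1.000, k = 2.816, so h·k = 2.816.
True area = apparent / (areal scale) = 240000 / 2.816 ≈ 85200 km².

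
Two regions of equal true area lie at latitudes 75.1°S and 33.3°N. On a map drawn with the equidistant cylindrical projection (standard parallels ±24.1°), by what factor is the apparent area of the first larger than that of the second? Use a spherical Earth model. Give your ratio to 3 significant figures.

With standard parallel φ₀ = 24.1°, the equirectangular projection gives x = Rλ cos φ₀, y = Rφ, so h = 1 and k = cos 24.1° / cos φ.
Areal scale at 75.1°: h·k = 1.000 × 3.550 = 3.550.
Areal scale at 33.3°: h·k = 1.000 × 1.092 = 1.092.
Ratio = 3.550/1.092 ≈ 3.25.

3.25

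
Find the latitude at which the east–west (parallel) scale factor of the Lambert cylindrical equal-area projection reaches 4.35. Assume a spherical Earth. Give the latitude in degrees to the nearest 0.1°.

The Lambert cylindrical equal-area projection is the cylindrical equal-area projection with its standard parallel at the equator (φ₀ = 0). Cylindrical equal-area (φ₀ = 0°): h = cos φ / cos 0° along meridians, k = cos 0° / cos φ along parallels; h·k = 1.
k = cos φ₀ / cos φ = 4.35  ⇒  cos φ = cos 0° / 4.35 = 0.2299.
φ = arccos(0.2299) ≈ 76.7°.

76.7°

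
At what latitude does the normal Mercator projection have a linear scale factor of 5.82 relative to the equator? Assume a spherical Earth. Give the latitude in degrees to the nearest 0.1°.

80.1°

Mercator scale is k = sec φ = 1/cos φ.
1/cos φ = 5.82  ⇒  cos φ = 0.1718  ⇒  φ = arccos(0.1718) ≈ 80.1°.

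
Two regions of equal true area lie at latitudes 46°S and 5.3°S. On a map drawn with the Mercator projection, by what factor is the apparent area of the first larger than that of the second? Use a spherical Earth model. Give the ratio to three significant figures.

Mercator is conformal with k = sec φ, so areal scale = k² = sec²φ.
At 46°: sec²(46°) = 1/0.6947² = 2.072.
At 5.3°: sec²(5.3°) = 1/0.9957² = 1.009.
Ratio = 2.072/1.009 = cos²(5.3°)/cos²(46°) ≈ 2.05.

2.05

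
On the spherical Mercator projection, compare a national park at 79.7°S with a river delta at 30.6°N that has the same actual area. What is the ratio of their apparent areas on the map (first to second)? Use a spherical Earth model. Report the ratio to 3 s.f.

Mercator is conformal with k = sec φ, so areal scale = k² = sec²φ.
At 79.7°: sec²(79.7°) = 1/0.1788² = 31.28.
At 30.6°: sec²(30.6°) = 1/0.8607² = 1.350.
Ratio = 31.28/1.350 = cos²(30.6°)/cos²(79.7°) ≈ 23.2.

23.2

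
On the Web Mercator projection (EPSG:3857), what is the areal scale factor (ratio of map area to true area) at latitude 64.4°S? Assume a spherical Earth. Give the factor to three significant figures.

5.36

Mercator is conformal, so the point scale is isotropic: h = k = sec φ = 1/cos φ.
Areal scale = k² = sec²φ = 1/cos²(64.4°) = 1/0.4321² = 5.356.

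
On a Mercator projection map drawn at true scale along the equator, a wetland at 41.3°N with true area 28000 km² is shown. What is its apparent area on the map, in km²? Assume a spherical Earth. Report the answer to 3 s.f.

49600 km²

Mercator is conformal, so the point scale is isotropic: h = k = sec φ = 1/cos φ.
Areal scale = k² = sec²φ = 1/cos²(41.3°) = 1/0.7513² = 1.772.
Apparent area = 28000 × 1.772 ≈ 49600 km².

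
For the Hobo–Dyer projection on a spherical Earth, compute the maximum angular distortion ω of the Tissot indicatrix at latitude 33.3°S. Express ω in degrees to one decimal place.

Hobo–Dyer is a cylindrical equal-area projection with standard parallels at ±37.5°. A cylindrical equal-area projection with standard parallel φ₀ has meridian scale h = cos φ / cos φ₀ and parallel scale k = cos φ₀ / cos φ (so areas are preserved, h·k = 1).
At 33.3°: h = 1.054, k = 0.9492; principal scales a = 1.054, b = 0.9492.
sin(ω/2) = (a − b)/(a + b) = 0.1043/2.003 = 0.05208, so ω = 2 arcsin(0.05208) ≈ 6.0°.

6.0°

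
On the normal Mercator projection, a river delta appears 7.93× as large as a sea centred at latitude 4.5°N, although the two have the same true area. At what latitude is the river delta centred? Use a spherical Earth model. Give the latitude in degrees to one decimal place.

69.3°

On Mercator, (apparent₁)/(apparent₂) = sec²φ₁ / sec²φ₂ when true areas are equal.
cos²φ₂ / cos²φ₁ = 7.93  ⇒  cos φ₁ = cos 4.5° / √7.93 = 0.9969/2.816 = 0.3540.
φ₁ = arccos(0.3540) ≈ 69.3°.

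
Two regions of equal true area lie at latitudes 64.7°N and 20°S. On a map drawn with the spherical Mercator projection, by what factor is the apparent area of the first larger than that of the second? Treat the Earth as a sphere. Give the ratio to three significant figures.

4.83

Mercator is conformal with k = sec φ, so areal scale = k² = sec²φ.
At 64.7°: sec²(64.7°) = 1/0.4274² = 5.475.
At 20°: sec²(20°) = 1/0.9397² = 1.132.
Ratio = 5.475/1.132 = cos²(20°)/cos²(64.7°) ≈ 4.83.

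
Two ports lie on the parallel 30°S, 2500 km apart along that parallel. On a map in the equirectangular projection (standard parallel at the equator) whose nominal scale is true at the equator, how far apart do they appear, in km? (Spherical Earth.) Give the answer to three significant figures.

Plate carrée maps x = Rλ, y = Rφ. The meridian scale is h = 1 and the parallel scale is k = 1/cos φ = sec φ.
Along the parallel, k = sec 30° = 1/0.8660 = 1.155.
Map distance = 2500 × 1.155 ≈ 2890 km.

2890 km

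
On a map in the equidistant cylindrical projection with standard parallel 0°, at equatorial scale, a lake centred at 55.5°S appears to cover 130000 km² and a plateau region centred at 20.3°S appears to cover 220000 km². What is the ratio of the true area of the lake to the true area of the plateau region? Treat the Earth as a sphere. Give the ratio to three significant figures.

Plate carrée has h = 1 and k = sec φ, giving areal scale sec φ; true area = (apparent area) · cos φ.
True area of lake: 130000 × cos(55.5°) = 130000 × 0.5664 = 73630 km².
True area of plateau region: 220000 × cos(20.3°) = 220000 × 0.9379 = 206300 km².
Ratio = 73630 / 206300 ≈ 0.357.

0.357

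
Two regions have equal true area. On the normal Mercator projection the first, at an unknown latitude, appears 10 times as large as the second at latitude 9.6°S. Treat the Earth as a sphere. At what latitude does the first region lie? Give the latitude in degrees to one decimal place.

On Mercator, (apparent₁)/(apparent₂) = sec²φ₁ / sec²φ₂ when true areas are equal.
cos²φ₂ / cos²φ₁ = 10  ⇒  cos φ₁ = cos 9.6° / √10 = 0.9860/3.162 = 0.3118.
φ₁ = arccos(0.3118) ≈ 71.8°.

71.8°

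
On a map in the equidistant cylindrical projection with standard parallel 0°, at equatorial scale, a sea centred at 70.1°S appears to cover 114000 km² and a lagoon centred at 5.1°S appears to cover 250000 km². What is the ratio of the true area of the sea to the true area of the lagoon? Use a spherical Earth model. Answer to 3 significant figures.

Plate carrée has h = 1 and k = sec φ, giving areal scale sec φ; true area = (apparent area) · cos φ.
True area of sea: 114000 × cos(70.1°) = 114000 × 0.3404 = 38800 km².
True area of lagoon: 250000 × cos(5.1°) = 250000 × 0.9960 = 249000 km².
Ratio = 38800 / 249000 ≈ 0.156.

0.156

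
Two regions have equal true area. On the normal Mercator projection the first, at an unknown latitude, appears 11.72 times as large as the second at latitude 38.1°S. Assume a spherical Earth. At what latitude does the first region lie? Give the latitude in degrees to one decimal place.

On Mercator, (apparent₁)/(apparent₂) = sec²φ₁ / sec²φ₂ when true areas are equal.
cos²φ₂ / cos²φ₁ = 11.72  ⇒  cos φ₁ = cos 38.1° / √11.72 = 0.7869/3.423 = 0.2299.
φ₁ = arccos(0.2299) ≈ 76.7°.

76.7°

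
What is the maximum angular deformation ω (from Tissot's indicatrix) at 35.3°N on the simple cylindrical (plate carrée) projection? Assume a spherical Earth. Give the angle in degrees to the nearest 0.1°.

11.6°

For the equirectangular projection with φ₀ = 0 (plate carrée), h = 1 along meridians and k = sec φ along parallels.
At 35.3°: h = 1.000, k = 1.225; principal scales a = 1.225, b = 1.000.
sin(ω/2) = (a − b)/(a + b) = 0.2253/2.225 = 0.1012, so ω = 2 arcsin(0.1012) ≈ 11.6°.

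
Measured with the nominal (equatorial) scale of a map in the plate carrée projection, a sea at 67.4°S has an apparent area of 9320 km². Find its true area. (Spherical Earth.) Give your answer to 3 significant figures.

3580 km²

In the plate carrée (x = Rλ, y = Rφ), meridians are true-scale (h = 1) and parallels are stretched by k = sec φ.
Areal scale = h·k = 1 × sec φ; at 67.4°, h = 1.000, k = 2.602, so h·k = 2.602.
True area = apparent / (areal scale) = 9320 / 2.602 ≈ 3580 km².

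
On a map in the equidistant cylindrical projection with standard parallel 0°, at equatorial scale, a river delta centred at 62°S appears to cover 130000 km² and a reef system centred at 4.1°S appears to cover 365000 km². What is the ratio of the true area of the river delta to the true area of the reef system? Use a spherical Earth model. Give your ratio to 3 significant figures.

0.168

Plate carrée has h = 1 and k = sec φ, giving areal scale sec φ; true area = (apparent area) · cos φ.
True area of river delta: 130000 × cos(62°) = 130000 × 0.4695 = 61030 km².
True area of reef system: 365000 × cos(4.1°) = 365000 × 0.9974 = 364100 km².
Ratio = 61030 / 364100 ≈ 0.168.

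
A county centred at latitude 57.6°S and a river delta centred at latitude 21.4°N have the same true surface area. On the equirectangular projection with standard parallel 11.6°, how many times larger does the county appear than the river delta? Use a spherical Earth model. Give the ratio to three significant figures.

1.74

With standard parallel φ₀ = 11.6°, the equirectangular projection gives x = Rλ cos φ₀, y = Rφ, so h = 1 and k = cos 11.6° / cos φ.
Areal scale at 57.6°: h·k = 1.000 × 1.828 = 1.828.
Areal scale at 21.4°: h·k = 1.000 × 1.052 = 1.052.
Ratio = 1.828/1.052 ≈ 1.74.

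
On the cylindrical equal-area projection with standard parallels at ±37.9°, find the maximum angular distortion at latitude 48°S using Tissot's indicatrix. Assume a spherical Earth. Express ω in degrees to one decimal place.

18.8°

For cylindrical equal-area with standard parallel φ₀, h = cos φ / cos φ₀ and k = cos φ₀ / cos φ, so h·k = 1.
At 48°: h = 0.8480, k = 1.179; principal scales a = 1.179, b = 0.8480.
sin(ω/2) = (a − b)/(a + b) = 0.3313/2.027 = 0.1634, so ω = 2 arcsin(0.1634) ≈ 18.8°.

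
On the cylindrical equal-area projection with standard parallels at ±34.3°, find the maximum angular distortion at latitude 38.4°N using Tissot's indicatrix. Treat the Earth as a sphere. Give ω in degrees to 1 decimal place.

6.0°

Cylindrical equal-area (φ₀ = 34.3°): h = cos φ / cos 34.3° along meridians, k = cos 34.3° / cos φ along parallels; h·k = 1.
At 38.4°: h = 0.9487, k = 1.054; principal scales a = 1.054, b = 0.9487.
sin(ω/2) = (a − b)/(a + b) = 0.1054/2.003 = 0.05265, so ω = 2 arcsin(0.05265) ≈ 6.0°.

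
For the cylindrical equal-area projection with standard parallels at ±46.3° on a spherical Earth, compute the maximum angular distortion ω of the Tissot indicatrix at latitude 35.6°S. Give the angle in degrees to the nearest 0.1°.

18.6°

For cylindrical equal-area with standard parallel φ₀, h = cos φ / cos φ₀ and k = cos φ₀ / cos φ, so h·k = 1.
At 35.6°: h = 1.177, k = 0.8497; principal scales a = 1.177, b = 0.8497.
sin(ω/2) = (a − b)/(a + b) = 0.3272/2.027 = 0.1615, so ω = 2 arcsin(0.1615) ≈ 18.6°.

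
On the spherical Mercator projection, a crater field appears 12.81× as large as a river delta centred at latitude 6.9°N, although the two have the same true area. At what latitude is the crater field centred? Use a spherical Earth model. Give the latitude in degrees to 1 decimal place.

73.9°

Mercator areal scale is sec²φ, so apparent-area ratio = sec²φ₁ / sec²φ₂ = cos²φ₂ / cos²φ₁.
cos²φ₂ / cos²φ₁ = 12.81  ⇒  cos φ₁ = cos 6.9° / √12.81 = 0.9928/3.579 = 0.2774.
φ₁ = arccos(0.2774) ≈ 73.9°.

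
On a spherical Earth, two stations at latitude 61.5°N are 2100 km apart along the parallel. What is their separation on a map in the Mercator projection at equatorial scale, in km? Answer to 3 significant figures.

4400 km

Mercator is conformal, so the point scale is isotropic: h = k = sec φ = 1/cos φ.
Along the parallel, k = sec 61.5° = 1/0.4772 = 2.096.
Map distance = 2100 × 2.096 ≈ 4400 km.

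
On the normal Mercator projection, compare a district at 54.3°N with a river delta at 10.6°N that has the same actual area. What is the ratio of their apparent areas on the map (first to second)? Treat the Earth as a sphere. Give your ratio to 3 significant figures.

2.84

Mercator areal scale is sec²φ.
At 54.3°: sec²(54.3°) = 1/0.5835² = 2.937.
At 10.6°: sec²(10.6°) = 1/0.9829² = 1.035.
Ratio = 2.937/1.035 = cos²(10.6°)/cos²(54.3°) ≈ 2.84.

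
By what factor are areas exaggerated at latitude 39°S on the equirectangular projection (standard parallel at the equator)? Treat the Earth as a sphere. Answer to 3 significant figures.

1.29

Plate carrée maps x = Rλ, y = Rφ. The meridian scale is h = 1 and the parallel scale is k = 1/cos φ = sec φ.
Areal scale = h·k = 1 × sec φ; at 39°, h = 1.000, k = 1.287, so h·k = 1.287.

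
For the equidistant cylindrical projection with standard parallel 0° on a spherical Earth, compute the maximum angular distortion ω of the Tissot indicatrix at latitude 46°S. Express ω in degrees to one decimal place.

Plate carrée maps x = Rλ, y = Rφ. The meridian scale is h = 1 and the parallel scale is k = 1/cos φ = sec φ.
At 46°: h = 1.000, k = 1.440; principal scales a = 1.440, b = 1.000.
sin(ω/2) = (a − b)/(a + b) = 0.4396/2.440 = 0.1802, so ω = 2 arcsin(0.1802) ≈ 20.8°.

20.8°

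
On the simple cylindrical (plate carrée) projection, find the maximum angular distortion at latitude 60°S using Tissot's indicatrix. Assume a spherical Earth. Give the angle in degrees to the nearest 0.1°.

Plate carrée maps x = Rλ, y = Rφ. The meridian scale is h = 1 and the parallel scale is k = 1/cos φ = sec φ.
At 60°: h = 1.000, k = 2.000; principal scales a = 2.000, b = 1.000.
sin(ω/2) = (a − b)/(a + b) = 1.0000/3.000 = 0.3333, so ω = 2 arcsin(0.3333) ≈ 38.9°.

38.9°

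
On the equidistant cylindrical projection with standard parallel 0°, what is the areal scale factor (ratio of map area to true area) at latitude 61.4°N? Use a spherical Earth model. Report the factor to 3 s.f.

For the equirectangular projection with φ₀ = 0 (plate carrée), h = 1 along meridians and k = sec φ along parallels.
Areal scale = h·k = 1 × sec φ; at 61.4°, h = 1.000, k = 2.089, so h·k = 2.089.

2.09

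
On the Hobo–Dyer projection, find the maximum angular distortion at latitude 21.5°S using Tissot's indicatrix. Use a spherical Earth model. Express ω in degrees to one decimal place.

18.2°

The Hobo–Dyer projection is cylindrical equal-area with φ₀ = 37.5°. For cylindrical equal-area with standard parallel φ₀, h = cos φ / cos φ₀ and k = cos φ₀ / cos φ, so h·k = 1.
At 21.5°: h = 1.173, k = 0.8527; principal scales a = 1.173, b = 0.8527.
sin(ω/2) = (a − b)/(a + b) = 0.3201/2.025 = 0.1580, so ω = 2 arcsin(0.1580) ≈ 18.2°.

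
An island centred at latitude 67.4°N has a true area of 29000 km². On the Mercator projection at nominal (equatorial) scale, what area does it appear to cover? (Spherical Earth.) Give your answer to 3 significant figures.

196000 km²

For Mercator, h = k = sec φ (a conformal cylindrical projection has a single point scale, 1/cos φ).
Areal scale = k² = sec²φ = 1/cos²(67.4°) = 1/0.3843² = 6.771.
Apparent area = 29000 × 6.771 ≈ 196000 km².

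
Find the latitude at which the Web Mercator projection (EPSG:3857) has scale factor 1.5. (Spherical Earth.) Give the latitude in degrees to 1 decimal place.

Mercator scale is k = sec φ = 1/cos φ.
1/cos φ = 1.5  ⇒  cos φ = 0.6667  ⇒  φ = arccos(0.6667) ≈ 48.2°.

48.2°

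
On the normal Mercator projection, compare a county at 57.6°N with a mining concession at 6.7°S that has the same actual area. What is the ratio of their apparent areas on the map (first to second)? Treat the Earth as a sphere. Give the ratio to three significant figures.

3.44

On Mercator, area is exaggerated by sec²φ = 1/cos²φ.
At 57.6°: sec²(57.6°) = 1/0.5358² = 3.483.
At 6.7°: sec²(6.7°) = 1/0.9932² = 1.014.
Ratio = 3.483/1.014 = cos²(6.7°)/cos²(57.6°) ≈ 3.44.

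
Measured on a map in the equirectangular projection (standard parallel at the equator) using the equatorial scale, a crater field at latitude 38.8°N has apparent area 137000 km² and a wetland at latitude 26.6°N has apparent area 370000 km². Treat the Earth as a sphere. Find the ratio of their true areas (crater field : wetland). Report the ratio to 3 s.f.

0.323

Plate carrée has h = 1 and k = sec φ, giving areal scale sec φ; true area = (apparent area) · cos φ.
True area of crater field: 137000 × cos(38.8°) = 137000 × 0.7793 = 106800 km².
True area of wetland: 370000 × cos(26.6°) = 370000 × 0.8942 = 330800 km².
Ratio = 106800 / 330800 ≈ 0.323.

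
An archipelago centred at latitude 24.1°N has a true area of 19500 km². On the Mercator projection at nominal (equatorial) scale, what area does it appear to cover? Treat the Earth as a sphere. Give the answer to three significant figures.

23400 km²

Mercator is conformal, so the point scale is isotropic: h = k = sec φ = 1/cos φ.
Areal scale = k² = sec²φ = 1/cos²(24.1°) = 1/0.9128² = 1.200.
Apparent area = 19500 × 1.200 ≈ 23400 km².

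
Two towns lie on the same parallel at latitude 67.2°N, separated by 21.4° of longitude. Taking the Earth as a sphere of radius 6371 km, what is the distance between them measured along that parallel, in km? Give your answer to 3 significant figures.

Arc length along a parallel = R cos φ · Δλ (with Δλ in radians).
= 6371 × cos 67.2° × (21.4° × π/180) = 6371 × 0.3875 × 0.3735 ≈ 922 km.

922 km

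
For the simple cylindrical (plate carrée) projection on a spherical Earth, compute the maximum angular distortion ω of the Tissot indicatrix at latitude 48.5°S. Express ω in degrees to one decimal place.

23.4°

For the equirectangular projection with φ₀ = 0 (plate carrée), h = 1 along meridians and k = sec φ along parallels.
At 48.5°: h = 1.000, k = 1.509; principal scales a = 1.509, b = 1.000.
sin(ω/2) = (a − b)/(a + b) = 0.5092/2.509 = 0.2029, so ω = 2 arcsin(0.2029) ≈ 23.4°.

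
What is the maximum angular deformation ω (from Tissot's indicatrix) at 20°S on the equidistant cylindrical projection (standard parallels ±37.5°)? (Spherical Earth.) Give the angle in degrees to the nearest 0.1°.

With standard parallel φ₀ = 37.5°, the equirectangular projection gives x = Rλ cos φ₀, y = Rφ, so h = 1 and k = cos 37.5° / cos φ.
At 20°: h = 1.000, k = 0.8443; principal scales a = 1.000, b = 0.8443.
sin(ω/2) = (a − b)/(a + b) = 0.1557/1.844 = 0.08444, so ω = 2 arcsin(0.08444) ≈ 9.7°.

9.7°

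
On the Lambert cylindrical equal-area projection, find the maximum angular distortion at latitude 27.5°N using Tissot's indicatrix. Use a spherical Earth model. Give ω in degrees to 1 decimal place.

13.7°

The Lambert cylindrical equal-area projection is the cylindrical equal-area projection with its standard parallel at the equator (φ₀ = 0). Cylindrical equal-area (φ₀ = 0°): h = cos φ / cos 0° along meridians, k = cos 0° / cos φ along parallels; h·k = 1.
At 27.5°: h = 0.8870, k = 1.127; principal scales a = 1.127, b = 0.8870.
sin(ω/2) = (a − b)/(a + b) = 0.2404/2.014 = 0.1193, so ω = 2 arcsin(0.1193) ≈ 13.7°.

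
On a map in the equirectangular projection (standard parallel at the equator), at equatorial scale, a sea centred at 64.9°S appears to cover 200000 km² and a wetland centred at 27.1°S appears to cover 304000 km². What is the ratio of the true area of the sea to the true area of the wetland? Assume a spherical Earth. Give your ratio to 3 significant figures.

Plate carrée has h = 1 and k = sec φ, giving areal scale sec φ; true area = (apparent area) · cos φ.
True area of sea: 200000 × cos(64.9°) = 200000 × 0.4242 = 84840 km².
True area of wetland: 304000 × cos(27.1°) = 304000 × 0.8902 = 270600 km².
Ratio = 84840 / 270600 ≈ 0.313.

0.313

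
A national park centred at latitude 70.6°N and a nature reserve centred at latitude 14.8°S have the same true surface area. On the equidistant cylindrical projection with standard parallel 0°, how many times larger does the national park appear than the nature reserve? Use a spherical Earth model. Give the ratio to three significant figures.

2.91

For the equirectangular projection with φ₀ = 0 (plate carrée), h = 1 along meridians and k = sec φ along parallels.
Areal scale at 70.6°: h·k = 1.000 × 3.011 = 3.011.
Areal scale at 14.8°: h·k = 1.000 × 1.034 = 1.034.
Ratio = 3.011/1.034 ≈ 2.91.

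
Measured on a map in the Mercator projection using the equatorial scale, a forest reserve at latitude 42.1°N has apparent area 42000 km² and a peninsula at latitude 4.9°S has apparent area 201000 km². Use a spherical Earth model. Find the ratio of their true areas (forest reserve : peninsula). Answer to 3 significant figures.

0.116

Since Mercator area scale is 1/cos²φ, the true area equals the apparent area multiplied by cos²φ.
True area of forest reserve: 42000 × cos²(42.1°) = 42000 × 0.5505 = 23120 km².
True area of peninsula: 201000 × cos²(4.9°) = 201000 × 0.9927 = 199500 km².
Ratio = 23120 / 199500 ≈ 0.116.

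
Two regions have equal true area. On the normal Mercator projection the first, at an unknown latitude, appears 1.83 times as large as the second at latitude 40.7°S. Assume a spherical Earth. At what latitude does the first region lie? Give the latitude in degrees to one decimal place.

55.9°

For equal true areas on Mercator, apparent areas scale as sec²φ, so the ratio is cos²φ₂ / cos²φ₁.
cos²φ₂ / cos²φ₁ = 1.83  ⇒  cos φ₁ = cos 40.7° / √1.83 = 0.7581/1.353 = 0.5604.
φ₁ = arccos(0.5604) ≈ 55.9°.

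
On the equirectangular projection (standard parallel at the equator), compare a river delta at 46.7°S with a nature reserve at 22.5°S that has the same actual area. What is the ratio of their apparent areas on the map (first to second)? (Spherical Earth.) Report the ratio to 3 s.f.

1.35

In the plate carrée (x = Rλ, y = Rφ), meridians are true-scale (h = 1) and parallels are stretched by k = sec φ.
Areal scale at 46.7°: h·k = 1.000 × 1.458 = 1.458.
Areal scale at 22.5°: h·k = 1.000 × 1.082 = 1.082.
Ratio = 1.458/1.082 ≈ 1.35.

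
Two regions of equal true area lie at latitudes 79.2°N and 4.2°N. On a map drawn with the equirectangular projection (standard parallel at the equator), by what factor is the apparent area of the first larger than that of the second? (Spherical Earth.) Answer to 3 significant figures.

Plate carrée maps x = Rλ, y = Rφ. The meridian scale is h = 1 and the parallel scale is k = 1/cos φ = sec φ.
Areal scale at 79.2°: h·k = 1.000 × 5.337 = 5.337.
Areal scale at 4.2°: h·k = 1.000 × 1.003 = 1.003.
Ratio = 5.337/1.003 ≈ 5.32.

5.32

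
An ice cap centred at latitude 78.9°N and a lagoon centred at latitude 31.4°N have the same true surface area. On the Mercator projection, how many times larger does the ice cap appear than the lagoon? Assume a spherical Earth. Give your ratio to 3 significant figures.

19.7

On Mercator, area is exaggerated by sec²φ = 1/cos²φ.
At 78.9°: sec²(78.9°) = 1/0.1925² = 26.98.
At 31.4°: sec²(31.4°) = 1/0.8536² = 1.373.
Ratio = 26.98/1.373 = cos²(31.4°)/cos²(78.9°) ≈ 19.7.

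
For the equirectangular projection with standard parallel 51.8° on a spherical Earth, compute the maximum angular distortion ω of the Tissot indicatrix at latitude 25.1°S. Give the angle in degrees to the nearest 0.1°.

With standard parallel φ₀ = 51.8°, the equirectangular projection gives x = Rλ cos φ₀, y = Rφ, so h = 1 and k = cos 51.8° / cos φ.
At 25.1°: h = 1.000, k = 0.6829; principal scales a = 1.000, b = 0.6829.
sin(ω/2) = (a − b)/(a + b) = 0.3171/1.683 = 0.1884, so ω = 2 arcsin(0.1884) ≈ 21.7°.

21.7°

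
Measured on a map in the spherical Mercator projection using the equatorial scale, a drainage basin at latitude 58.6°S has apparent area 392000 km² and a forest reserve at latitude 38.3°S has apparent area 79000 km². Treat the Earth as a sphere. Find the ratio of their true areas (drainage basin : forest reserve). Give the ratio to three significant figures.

2.19

Since Mercator area scale is 1/cos²φ, the true area equals the apparent area multiplied by cos²φ.
True area of drainage basin: 392000 × cos²(58.6°) = 392000 × 0.2715 = 106400 km².
True area of forest reserve: 79000 × cos²(38.3°) = 79000 × 0.6159 = 48650 km².
Ratio = 106400 / 48650 ≈ 2.19.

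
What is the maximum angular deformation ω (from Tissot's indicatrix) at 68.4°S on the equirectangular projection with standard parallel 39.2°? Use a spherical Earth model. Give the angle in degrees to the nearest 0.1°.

In the equirectangular projection with standard parallel φ₀ = 39.2° (x = Rλ cos φ₀, y = Rφ), meridians are true-scale (h = 1) and the parallel scale is k = cos φ₀ / cos φ.
At 68.4°: h = 1.000, k = 2.105; principal scales a = 2.105, b = 1.000.
sin(ω/2) = (a − b)/(a + b) = 1.105/3.105 = 0.3559, so ω = 2 arcsin(0.3559) ≈ 41.7°.

41.7°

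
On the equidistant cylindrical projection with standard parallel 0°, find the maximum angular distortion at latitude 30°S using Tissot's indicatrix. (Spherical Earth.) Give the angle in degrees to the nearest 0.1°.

8.2°

Plate carrée maps x = Rλ, y = Rφ. The meridian scale is h = 1 and the parallel scale is k = 1/cos φ = sec φ.
At 30°: h = 1.000, k = 1.155; principal scales a = 1.155, b = 1.000.
sin(ω/2) = (a − b)/(a + b) = 0.1547/2.155 = 0.07180, so ω = 2 arcsin(0.07180) ≈ 8.2°.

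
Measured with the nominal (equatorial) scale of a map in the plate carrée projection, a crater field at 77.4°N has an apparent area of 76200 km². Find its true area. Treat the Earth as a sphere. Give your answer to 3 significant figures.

Plate carrée maps x = Rλ, y = Rφ. The meridian scale is h = 1 and the parallel scale is k = 1/cos φ = sec φ.
Areal scale = h·k = 1 × sec φ; at 77.4°, h = 1.000, k = 4.584, so h·k = 4.584.
True area = apparent / (areal scale) = 76200 / 4.584 ≈ 16600 km².

16600 km²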